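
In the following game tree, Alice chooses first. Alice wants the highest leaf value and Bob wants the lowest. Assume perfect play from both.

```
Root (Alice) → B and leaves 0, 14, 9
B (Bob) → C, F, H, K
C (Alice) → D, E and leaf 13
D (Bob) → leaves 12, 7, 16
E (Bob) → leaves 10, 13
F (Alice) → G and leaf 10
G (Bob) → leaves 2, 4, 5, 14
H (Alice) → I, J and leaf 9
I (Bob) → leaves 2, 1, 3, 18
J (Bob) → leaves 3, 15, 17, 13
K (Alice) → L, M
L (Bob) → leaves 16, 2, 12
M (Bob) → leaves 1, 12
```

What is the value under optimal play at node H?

9

I: min(2, 1, 3, 18) = 1
J: min(3, 15, 17, 13) = 3
H: max(1, 3, 9) = 9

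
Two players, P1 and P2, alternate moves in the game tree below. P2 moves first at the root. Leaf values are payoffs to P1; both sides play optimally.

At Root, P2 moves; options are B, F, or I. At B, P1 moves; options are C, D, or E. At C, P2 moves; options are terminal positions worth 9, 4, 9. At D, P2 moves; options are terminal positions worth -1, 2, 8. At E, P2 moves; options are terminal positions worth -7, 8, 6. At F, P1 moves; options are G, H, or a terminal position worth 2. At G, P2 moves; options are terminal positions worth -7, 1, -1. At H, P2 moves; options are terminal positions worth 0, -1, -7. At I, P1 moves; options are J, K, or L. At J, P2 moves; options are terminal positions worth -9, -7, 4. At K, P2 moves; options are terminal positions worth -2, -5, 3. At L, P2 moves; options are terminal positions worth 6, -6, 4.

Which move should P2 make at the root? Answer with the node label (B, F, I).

C (P2): min(9, 4, 9) = 4
D (P2): min(-1, 2, 8) = -1
E (P2): min(-7, 8, 6) = -7
B (P1): max(4, -1, -7) = 4
G (P2): min(-7, 1, -1) = -7
H (P2): min(0, -1, -7) = -7
F (P1): max(-7, -7, 2) = 2
J (P2): min(-9, -7, 4) = -9
K (P2): min(-2, -5, 3) = -5
L (P2): min(6, -6, 4) = -6
I (P1): max(-9, -5, -6) = -5
Root (P2): min(4, 2, -5) = -5
P2 picks the child with the lowest value: I (value -5).

I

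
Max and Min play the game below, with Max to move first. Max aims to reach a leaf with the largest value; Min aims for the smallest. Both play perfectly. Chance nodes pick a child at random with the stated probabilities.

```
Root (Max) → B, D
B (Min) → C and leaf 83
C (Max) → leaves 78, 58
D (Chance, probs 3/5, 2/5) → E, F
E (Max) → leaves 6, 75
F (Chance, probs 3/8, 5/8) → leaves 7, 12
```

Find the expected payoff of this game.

C (Max): max(78, 58) = 78
B (Min): min(78, 83) = 78
E (Max): max(6, 75) = 75
F (Chance): 3/8·7 + 5/8·12 = 10.12
D (Chance): 3/5·75 + 2/5·10.12 = 49.05
Root (Max): max(78, 49.05) = 78

78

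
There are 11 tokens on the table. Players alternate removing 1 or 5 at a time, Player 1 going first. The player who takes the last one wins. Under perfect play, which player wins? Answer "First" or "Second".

i:   0  1  2  3  4  5  6  7  8  9 10 11
     L  W  L  W  L  W  L  W  L  W  L  W
Position 11 is W, so the first player wins.

First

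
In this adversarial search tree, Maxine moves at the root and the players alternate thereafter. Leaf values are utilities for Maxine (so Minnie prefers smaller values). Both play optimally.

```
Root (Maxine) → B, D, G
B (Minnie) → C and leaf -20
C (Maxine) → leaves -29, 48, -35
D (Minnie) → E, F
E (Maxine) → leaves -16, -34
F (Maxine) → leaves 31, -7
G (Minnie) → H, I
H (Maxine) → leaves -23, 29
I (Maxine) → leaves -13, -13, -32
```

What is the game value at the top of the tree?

-13

C (Maxine): max(-29, 48, -35) = 48
B (Minnie): min(48, -20) = -20
E (Maxine): max(-16, -34) = -16
F (Maxine): max(31, -7) = 31
D (Minnie): min(-16, 31) = -16
H (Maxine): max(-23, 29) = 29
I (Maxine): max(-13, -13, -32) = -13
G (Minnie): min(29, -13) = -13
Root (Maxine): max(-20, -16, -13) = -13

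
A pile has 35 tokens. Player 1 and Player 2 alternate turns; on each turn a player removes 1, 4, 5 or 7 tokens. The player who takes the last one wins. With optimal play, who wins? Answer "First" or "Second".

Positions where the player to move wins (W) vs loses (L):
i:   0  1  2  3  4  5  6  7  8  9 10 11 12 13 14 15 16 17 18 19 20 21 22 23 24 25 26 27 28 29 30 31 32 33 34 35
     L  W  L  W  W  W  W  W  L  W  L  W  W  W  W  W  L  W  L  W  W  W  W  W  L  W  L  W  W  W  W  W  L  W  L  W
Position 35 is W, so the first player wins.

First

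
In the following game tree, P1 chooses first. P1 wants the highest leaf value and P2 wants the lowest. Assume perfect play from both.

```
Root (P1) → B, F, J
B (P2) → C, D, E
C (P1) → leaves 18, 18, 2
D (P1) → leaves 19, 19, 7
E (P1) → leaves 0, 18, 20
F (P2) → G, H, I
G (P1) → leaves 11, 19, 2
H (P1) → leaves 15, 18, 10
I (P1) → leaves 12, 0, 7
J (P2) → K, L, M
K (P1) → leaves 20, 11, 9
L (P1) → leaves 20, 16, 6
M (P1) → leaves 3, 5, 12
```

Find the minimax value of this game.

18

C (P1): max(18, 18, 2) = 18
D (P1): max(19, 19, 7) = 19
E (P1): max(0, 18, 20) = 20
B (P2): min(18, 19, 20) = 18
G (P1): max(11, 19, 2) = 19
H (P1): max(15, 18, 10) = 18
I (P1): max(12, 0, 7) = 12
F (P2): min(19, 18, 12) = 12
K (P1): max(20, 11, 9) = 20
L (P1): max(20, 16, 6) = 20
M (P1): max(3, 5, 12) = 12
J (P2): min(20, 20, 12) = 12
Root (P1): max(18, 12, 12) = 18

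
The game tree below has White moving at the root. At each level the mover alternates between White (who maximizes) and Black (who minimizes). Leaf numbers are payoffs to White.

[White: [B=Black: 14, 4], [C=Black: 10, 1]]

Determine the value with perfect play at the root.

B (Black): min(14, 4) = 4
C (Black): min(10, 1) = 1
Root (White): max(4, 1) = 4

4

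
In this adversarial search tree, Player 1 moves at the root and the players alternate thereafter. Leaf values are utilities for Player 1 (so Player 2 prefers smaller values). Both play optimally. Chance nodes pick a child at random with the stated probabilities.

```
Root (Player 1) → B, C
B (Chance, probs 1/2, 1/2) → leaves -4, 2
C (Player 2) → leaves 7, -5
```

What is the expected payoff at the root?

-1

B (Chance): 1/2·-4 + 1/2·2 = -1
C (Player 2): min(7, -5) = -5
Root (Player 1): max(-1, -5) = -1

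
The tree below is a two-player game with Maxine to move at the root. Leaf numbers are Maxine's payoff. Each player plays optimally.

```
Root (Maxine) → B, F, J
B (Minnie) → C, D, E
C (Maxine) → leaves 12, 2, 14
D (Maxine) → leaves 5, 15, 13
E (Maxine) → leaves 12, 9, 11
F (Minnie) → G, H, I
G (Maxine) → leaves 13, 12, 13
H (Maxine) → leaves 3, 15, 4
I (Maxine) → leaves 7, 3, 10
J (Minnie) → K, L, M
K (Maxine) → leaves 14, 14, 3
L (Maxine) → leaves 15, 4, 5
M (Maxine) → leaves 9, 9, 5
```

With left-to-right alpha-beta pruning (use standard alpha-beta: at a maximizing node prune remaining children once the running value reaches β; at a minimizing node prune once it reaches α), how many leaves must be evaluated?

23

C [α=-∞,β=+∞]: v=14
D [α=-∞,β=14]: v=15 after child 2 ≥ β → β-cutoff, skip 1
E [α=-∞,β=14]: v=12
B [α=-∞,β=+∞]: v=12
G [α=12,β=+∞]: v=13
H [α=12,β=13]: v=15 after child 2 ≥ β → β-cutoff, skip 1
I [α=12,β=13]: v=10
F [α=12,β=+∞]: v=10
K [α=12,β=+∞]: v=14
L [α=12,β=14]: v=15 after child 1 ≥ β → β-cutoff, skip 2
M [α=12,β=14]: v=9
J [α=12,β=+∞]: v=9
Root [α=-∞,β=+∞]: v=12
Leaves evaluated: 23 of 27.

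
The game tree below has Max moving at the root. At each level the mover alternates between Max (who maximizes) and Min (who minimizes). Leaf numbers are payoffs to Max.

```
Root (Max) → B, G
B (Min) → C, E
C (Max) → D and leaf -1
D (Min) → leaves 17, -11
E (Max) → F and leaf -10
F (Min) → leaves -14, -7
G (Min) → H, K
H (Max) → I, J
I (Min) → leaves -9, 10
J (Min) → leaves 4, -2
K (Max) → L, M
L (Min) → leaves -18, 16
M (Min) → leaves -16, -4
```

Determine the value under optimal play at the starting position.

D (Min): min(17, -11) = -11
C (Max): max(-11, -1) = -1
F (Min): min(-14, -7) = -14
E (Max): max(-14, -10) = -10
B (Min): min(-1, -10) = -10
I (Min): min(-9, 10) = -9
J (Min): min(4, -2) = -2
H (Max): max(-9, -2) = -2
L (Min): min(-18, 16) = -18
M (Min): min(-16, -4) = -16
K (Max): max(-18, -16) = -16
G (Min): min(-2, -16) = -16
Root (Max): max(-10, -16) = -10

-10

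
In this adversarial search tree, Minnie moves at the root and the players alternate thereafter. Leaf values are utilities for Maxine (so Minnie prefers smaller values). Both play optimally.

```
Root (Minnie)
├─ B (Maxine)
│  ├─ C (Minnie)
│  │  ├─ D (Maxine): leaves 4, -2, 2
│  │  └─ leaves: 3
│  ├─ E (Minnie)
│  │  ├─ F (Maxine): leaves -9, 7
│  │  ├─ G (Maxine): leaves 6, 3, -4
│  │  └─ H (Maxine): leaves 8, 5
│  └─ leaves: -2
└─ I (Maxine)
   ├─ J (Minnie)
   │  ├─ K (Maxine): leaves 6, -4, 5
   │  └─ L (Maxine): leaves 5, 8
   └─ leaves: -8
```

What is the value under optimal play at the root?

6

D (Maxine): max(4, -2, 2) = 4
C (Minnie): min(4, 3) = 3
F (Maxine): max(-9, 7) = 7
G (Maxine): max(6, 3, -4) = 6
H (Maxine): max(8, 5) = 8
E (Minnie): min(7, 6, 8) = 6
B (Maxine): max(3, 6, -2) = 6
K (Maxine): max(6, -4, 5) = 6
L (Maxine): max(5, 8) = 8
J (Minnie): min(6, 8) = 6
I (Maxine): max(6, -8) = 6
Root (Minnie): min(6, 6) = 6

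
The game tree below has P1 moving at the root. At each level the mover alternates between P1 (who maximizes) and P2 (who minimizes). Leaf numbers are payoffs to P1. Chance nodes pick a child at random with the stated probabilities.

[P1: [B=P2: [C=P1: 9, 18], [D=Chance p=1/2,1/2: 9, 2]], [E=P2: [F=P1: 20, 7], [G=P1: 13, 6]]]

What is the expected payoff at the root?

13

C (P1): max(9, 18) = 18
D (Chance): 1/2·9 + 1/2·2 = 5.5
B (P2): min(18, 5.5) = 5.5
F (P1): max(20, 7) = 20
G (P1): max(13, 6) = 13
E (P2): min(20, 13) = 13
Root (P1): max(5.5, 13) = 13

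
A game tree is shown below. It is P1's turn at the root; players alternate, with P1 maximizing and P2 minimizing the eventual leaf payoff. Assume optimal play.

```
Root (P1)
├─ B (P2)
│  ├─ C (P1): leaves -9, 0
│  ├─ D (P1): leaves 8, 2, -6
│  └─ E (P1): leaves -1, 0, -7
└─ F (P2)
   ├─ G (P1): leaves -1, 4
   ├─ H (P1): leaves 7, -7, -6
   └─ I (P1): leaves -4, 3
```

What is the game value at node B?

0

C: max(-9, 0) = 0
D: max(8, 2, -6) = 8
E: max(-1, 0, -7) = 0
B: min(0, 8, 0) = 0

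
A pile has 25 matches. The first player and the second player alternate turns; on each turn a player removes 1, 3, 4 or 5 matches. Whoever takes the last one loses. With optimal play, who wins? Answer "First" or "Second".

Positions where the player to move wins (W) vs loses (L):
i:   0  1  2  3  4  5  6  7  8  9 10 11 12 13 14 15 16 17 18 19 20 21 22 23 24 25
     W  L  W  L  W  W  W  W  W  L  W  L  W  W  W  W  W  L  W  L  W  W  W  W  W  L
Position 25 is L, so the second player wins.

Second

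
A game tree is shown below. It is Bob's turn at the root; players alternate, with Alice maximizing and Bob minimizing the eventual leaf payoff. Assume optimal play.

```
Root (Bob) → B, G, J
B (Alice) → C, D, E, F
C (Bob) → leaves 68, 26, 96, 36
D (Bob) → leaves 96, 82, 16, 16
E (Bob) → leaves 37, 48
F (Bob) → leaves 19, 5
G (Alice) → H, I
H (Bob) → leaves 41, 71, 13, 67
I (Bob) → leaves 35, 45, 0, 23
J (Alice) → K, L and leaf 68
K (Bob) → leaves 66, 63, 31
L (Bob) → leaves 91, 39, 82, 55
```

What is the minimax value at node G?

13

H: min(41, 71, 13, 67) = 13
I: min(35, 45, 0, 23) = 0
G: max(13, 0) = 13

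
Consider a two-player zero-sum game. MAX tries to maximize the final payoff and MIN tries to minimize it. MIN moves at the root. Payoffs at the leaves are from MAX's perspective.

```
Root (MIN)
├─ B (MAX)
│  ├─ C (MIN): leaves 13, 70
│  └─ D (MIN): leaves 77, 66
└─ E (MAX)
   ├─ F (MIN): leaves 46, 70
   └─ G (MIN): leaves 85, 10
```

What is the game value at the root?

46

C (MIN): min(13, 70) = 13
D (MIN): min(77, 66) = 66
B (MAX): max(13, 66) = 66
F (MIN): min(46, 70) = 46
G (MIN): min(85, 10) = 10
E (MAX): max(46, 10) = 46
Root (MIN): min(66, 46) = 46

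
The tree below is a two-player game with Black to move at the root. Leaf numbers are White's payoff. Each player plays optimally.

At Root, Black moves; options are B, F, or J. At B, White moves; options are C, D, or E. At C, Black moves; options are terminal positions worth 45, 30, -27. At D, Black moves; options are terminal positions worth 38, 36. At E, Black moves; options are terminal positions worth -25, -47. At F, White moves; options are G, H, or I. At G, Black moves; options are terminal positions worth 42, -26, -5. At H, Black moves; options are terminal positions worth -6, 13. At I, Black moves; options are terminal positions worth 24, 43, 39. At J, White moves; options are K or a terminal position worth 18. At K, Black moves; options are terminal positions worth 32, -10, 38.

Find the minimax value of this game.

C (Black): min(45, 30, -27) = -27
D (Black): min(38, 36) = 36
E (Black): min(-25, -47) = -47
B (White): max(-27, 36, -47) = 36
G (Black): min(42, -26, -5) = -26
H (Black): min(-6, 13) = -6
I (Black): min(24, 43, 39) = 24
F (White): max(-26, -6, 24) = 24
K (Black): min(32, -10, 38) = -10
J (White): max(-10, 18) = 18
Root (Black): min(36, 24, 18) = 18

18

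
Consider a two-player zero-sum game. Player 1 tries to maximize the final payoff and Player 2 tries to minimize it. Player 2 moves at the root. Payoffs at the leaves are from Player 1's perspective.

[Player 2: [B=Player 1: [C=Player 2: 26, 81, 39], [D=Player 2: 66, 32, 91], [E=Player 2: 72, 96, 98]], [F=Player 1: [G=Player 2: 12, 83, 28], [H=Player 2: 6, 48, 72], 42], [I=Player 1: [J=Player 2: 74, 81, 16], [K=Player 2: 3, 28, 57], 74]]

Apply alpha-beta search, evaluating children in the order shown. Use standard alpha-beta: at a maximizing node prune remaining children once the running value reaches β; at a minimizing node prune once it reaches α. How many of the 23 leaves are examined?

C [α=-∞,β=+∞]: v=26
D [α=26,β=+∞]: v=32
E [α=32,β=+∞]: v=72
B [α=-∞,β=+∞]: v=72
G [α=-∞,β=72]: v=12
H [α=12,β=72]: v=6 after child 1 ≤ α → α-cutoff, skip 2
F [α=-∞,β=72]: v=42
J [α=-∞,β=42]: v=16
K [α=16,β=42]: v=3 after child 1 ≤ α → α-cutoff, skip 2
I [α=-∞,β=42]: v=74
Root [α=-∞,β=+∞]: v=42
Leaves evaluated: 19 of 23.

19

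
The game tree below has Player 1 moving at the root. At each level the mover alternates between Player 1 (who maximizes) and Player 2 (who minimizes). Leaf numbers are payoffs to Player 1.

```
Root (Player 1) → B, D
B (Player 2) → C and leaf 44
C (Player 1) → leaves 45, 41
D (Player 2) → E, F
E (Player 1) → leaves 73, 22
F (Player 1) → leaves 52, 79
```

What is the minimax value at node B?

44

C: max(45, 41) = 45
B: min(45, 44) = 44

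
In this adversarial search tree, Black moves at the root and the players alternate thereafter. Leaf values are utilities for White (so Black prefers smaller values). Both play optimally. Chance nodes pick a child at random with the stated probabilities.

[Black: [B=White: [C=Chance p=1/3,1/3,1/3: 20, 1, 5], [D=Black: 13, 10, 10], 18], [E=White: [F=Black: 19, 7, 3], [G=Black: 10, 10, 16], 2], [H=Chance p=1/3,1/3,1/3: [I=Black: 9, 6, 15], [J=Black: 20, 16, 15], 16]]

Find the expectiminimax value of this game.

10

C (Chance): 1/3·20 + 1/3·1 + 1/3·5 = 8.67
D (Black): min(13, 10, 10) = 10
B (White): max(8.67, 10, 18) = 18
F (Black): min(19, 7, 3) = 3
G (Black): min(10, 10, 16) = 10
E (White): max(3, 10, 2) = 10
I (Black): min(9, 6, 15) = 6
J (Black): min(20, 16, 15) = 15
H (Chance): 1/3·6 + 1/3·15 + 1/3·16 = 12.33
Root (Black): min(18, 10, 12.33) = 10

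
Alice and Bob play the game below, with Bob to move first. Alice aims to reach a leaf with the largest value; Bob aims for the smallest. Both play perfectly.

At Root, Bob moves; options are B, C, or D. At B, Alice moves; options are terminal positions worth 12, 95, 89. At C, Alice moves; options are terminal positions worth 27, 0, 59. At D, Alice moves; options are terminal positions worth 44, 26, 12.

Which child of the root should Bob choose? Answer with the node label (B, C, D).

D

B (Alice): max(12, 95, 89) = 95
C (Alice): max(27, 0, 59) = 59
D (Alice): max(44, 26, 12) = 44
Root (Bob): min(95, 59, 44) = 44
Bob picks the child with the lowest value: D (value 44).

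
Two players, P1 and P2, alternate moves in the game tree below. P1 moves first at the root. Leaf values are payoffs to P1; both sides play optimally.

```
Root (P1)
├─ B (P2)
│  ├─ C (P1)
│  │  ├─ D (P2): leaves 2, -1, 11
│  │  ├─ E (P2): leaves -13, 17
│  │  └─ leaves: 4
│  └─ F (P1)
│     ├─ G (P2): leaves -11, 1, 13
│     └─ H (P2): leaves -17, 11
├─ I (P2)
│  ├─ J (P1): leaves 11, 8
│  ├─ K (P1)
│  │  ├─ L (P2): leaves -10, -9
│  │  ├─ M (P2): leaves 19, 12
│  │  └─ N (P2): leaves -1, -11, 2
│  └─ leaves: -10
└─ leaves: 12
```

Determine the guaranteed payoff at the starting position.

12

D (P2): min(2, -1, 11) = -1
E (P2): min(-13, 17) = -13
C (P1): max(-1, -13, 4) = 4
G (P2): min(-11, 1, 13) = -11
H (P2): min(-17, 11) = -17
F (P1): max(-11, -17) = -11
B (P2): min(4, -11) = -11
J (P1): max(11, 8) = 11
L (P2): min(-10, -9) = -10
M (P2): min(19, 12) = 12
N (P2): min(-1, -11, 2) = -11
K (P1): max(-10, 12, -11) = 12
I (P2): min(11, 12, -10) = -10
Root (P1): max(-11, -10, 12) = 12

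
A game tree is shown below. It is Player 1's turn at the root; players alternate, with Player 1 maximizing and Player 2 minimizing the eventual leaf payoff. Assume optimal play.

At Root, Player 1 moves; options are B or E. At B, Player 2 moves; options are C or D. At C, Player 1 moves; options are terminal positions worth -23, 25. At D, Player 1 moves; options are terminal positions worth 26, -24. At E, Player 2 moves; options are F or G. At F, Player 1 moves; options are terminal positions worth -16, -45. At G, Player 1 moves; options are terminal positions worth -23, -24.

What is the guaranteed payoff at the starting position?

C (Player 1): max(-23, 25) = 25
D (Player 1): max(26, -24) = 26
B (Player 2): min(25, 26) = 25
F (Player 1): max(-16, -45) = -16
G (Player 1): max(-23, -24) = -23
E (Player 2): min(-16, -23) = -23
Root (Player 1): max(25, -23) = 25

25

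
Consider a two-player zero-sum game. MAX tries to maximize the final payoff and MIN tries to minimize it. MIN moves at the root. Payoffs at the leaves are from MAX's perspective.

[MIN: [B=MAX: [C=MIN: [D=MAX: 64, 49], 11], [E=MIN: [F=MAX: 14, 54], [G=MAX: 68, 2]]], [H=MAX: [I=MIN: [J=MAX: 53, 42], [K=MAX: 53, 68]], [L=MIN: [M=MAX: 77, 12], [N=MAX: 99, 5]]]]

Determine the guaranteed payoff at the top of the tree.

D (MAX): max(64, 49) = 64
C (MIN): min(64, 11) = 11
F (MAX): max(14, 54) = 54
G (MAX): max(68, 2) = 68
E (MIN): min(54, 68) = 54
B (MAX): max(11, 54) = 54
J (MAX): max(53, 42) = 53
K (MAX): max(53, 68) = 68
I (MIN): min(53, 68) = 53
M (MAX): max(77, 12) = 77
N (MAX): max(99, 5) = 99
L (MIN): min(77, 99) = 77
H (MAX): max(53, 77) = 77
Root (MIN): min(54, 77) = 54

54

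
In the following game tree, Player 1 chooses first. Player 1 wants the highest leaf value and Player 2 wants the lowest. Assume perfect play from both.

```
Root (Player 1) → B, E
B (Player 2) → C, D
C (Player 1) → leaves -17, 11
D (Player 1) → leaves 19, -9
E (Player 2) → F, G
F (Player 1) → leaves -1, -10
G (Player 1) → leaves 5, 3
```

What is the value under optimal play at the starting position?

C (Player 1): max(-17, 11) = 11
D (Player 1): max(19, -9) = 19
B (Player 2): min(11, 19) = 11
F (Player 1): max(-1, -10) = -1
G (Player 1): max(5, 3) = 5
E (Player 2): min(-1, 5) = -1
Root (Player 1): max(11, -1) = 11

11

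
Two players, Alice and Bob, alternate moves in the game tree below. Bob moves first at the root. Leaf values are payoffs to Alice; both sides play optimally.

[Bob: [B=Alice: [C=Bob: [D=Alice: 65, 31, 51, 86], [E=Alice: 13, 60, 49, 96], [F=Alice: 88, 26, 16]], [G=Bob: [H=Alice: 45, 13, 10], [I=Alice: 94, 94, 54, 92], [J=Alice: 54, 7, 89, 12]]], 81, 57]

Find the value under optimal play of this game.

57

D (Alice): max(65, 31, 51, 86) = 86
E (Alice): max(13, 60, 49, 96) = 96
F (Alice): max(88, 26, 16) = 88
C (Bob): min(86, 96, 88) = 86
H (Alice): max(45, 13, 10) = 45
I (Alice): max(94, 94, 54, 92) = 94
J (Alice): max(54, 7, 89, 12) = 89
G (Bob): min(45, 94, 89) = 45
B (Alice): max(86, 45) = 86
Root (Bob): min(86, 81, 57) = 57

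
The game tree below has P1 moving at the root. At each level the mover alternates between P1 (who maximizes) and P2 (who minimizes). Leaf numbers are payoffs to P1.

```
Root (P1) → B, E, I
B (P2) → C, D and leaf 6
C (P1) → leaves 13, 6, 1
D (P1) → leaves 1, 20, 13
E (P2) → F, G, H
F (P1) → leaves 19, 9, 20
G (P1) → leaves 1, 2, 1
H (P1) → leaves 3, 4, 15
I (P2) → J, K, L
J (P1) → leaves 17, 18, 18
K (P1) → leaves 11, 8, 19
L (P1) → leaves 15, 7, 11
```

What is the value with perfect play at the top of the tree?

C (P1): max(13, 6, 1) = 13
D (P1): max(1, 20, 13) = 20
B (P2): min(13, 20, 6) = 6
F (P1): max(19, 9, 20) = 20
G (P1): max(1, 2, 1) = 2
H (P1): max(3, 4, 15) = 15
E (P2): min(20, 2, 15) = 2
J (P1): max(17, 18, 18) = 18
K (P1): max(11, 8, 19) = 19
L (P1): max(15, 7, 11) = 15
I (P2): min(18, 19, 15) = 15
Root (P1): max(6, 2, 15) = 15

15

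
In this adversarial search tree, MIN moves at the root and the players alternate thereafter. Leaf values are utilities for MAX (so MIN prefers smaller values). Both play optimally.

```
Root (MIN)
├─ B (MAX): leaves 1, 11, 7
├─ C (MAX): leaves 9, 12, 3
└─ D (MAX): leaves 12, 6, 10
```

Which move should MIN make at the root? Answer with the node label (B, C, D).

B (MAX): max(1, 11, 7) = 11
C (MAX): max(9, 12, 3) = 12
D (MAX): max(12, 6, 10) = 12
Root (MIN): min(11, 12, 12) = 11
MIN picks the child with the lowest value: B (value 11).

B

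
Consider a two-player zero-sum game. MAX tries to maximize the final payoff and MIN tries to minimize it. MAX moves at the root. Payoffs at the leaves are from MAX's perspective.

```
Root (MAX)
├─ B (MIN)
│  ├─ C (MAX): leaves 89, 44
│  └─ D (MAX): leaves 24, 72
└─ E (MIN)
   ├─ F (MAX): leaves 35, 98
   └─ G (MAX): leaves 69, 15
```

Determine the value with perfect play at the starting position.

72

C (MAX): max(89, 44) = 89
D (MAX): max(24, 72) = 72
B (MIN): min(89, 72) = 72
F (MAX): max(35, 98) = 98
G (MAX): max(69, 15) = 69
E (MIN): min(98, 69) = 69
Root (MAX): max(72, 69) = 72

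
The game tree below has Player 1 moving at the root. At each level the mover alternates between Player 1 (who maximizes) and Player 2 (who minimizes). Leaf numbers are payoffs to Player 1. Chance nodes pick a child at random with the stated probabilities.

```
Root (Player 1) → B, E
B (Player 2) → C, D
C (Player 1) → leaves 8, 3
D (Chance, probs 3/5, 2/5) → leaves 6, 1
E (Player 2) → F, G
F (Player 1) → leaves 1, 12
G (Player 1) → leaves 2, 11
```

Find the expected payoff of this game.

C (Player 1): max(8, 3) = 8
D (Chance): 3/5·6 + 2/5·1 = 4
B (Player 2): min(8, 4) = 4
F (Player 1): max(1, 12) = 12
G (Player 1): max(2, 11) = 11
E (Player 2): min(12, 11) = 11
Root (Player 1): max(4, 11) = 11

11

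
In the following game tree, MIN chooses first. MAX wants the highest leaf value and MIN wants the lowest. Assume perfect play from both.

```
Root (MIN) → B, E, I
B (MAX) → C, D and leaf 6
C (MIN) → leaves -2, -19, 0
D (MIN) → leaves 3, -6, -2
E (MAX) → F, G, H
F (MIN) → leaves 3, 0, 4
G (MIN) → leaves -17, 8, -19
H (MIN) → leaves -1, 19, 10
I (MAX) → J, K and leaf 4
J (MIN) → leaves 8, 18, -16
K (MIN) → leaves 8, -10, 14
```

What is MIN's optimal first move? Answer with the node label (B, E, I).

C (MIN): min(-2, -19, 0) = -19
D (MIN): min(3, -6, -2) = -6
B (MAX): max(-19, -6, 6) = 6
F (MIN): min(3, 0, 4) = 0
G (MIN): min(-17, 8, -19) = -19
H (MIN): min(-1, 19, 10) = -1
E (MAX): max(0, -19, -1) = 0
J (MIN): min(8, 18, -16) = -16
K (MIN): min(8, -10, 14) = -10
I (MAX): max(-16, -10, 4) = 4
Root (MIN): min(6, 0, 4) = 0
MIN picks the child with the lowest value: E (value 0).

E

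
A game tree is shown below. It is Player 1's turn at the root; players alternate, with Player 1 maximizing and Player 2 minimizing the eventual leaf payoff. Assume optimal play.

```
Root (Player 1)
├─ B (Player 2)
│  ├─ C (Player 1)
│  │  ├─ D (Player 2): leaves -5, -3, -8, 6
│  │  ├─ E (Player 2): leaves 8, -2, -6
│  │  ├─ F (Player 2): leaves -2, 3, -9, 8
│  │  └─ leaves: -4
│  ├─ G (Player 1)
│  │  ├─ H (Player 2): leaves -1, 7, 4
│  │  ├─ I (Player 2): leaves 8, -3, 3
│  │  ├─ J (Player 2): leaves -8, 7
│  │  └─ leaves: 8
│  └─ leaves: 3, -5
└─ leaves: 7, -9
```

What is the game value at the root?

D (Player 2): min(-5, -3, -8, 6) = -8
E (Player 2): min(8, -2, -6) = -6
F (Player 2): min(-2, 3, -9, 8) = -9
C (Player 1): max(-8, -6, -9, -4) = -4
H (Player 2): min(-1, 7, 4) = -1
I (Player 2): min(8, -3, 3) = -3
J (Player 2): min(-8, 7) = -8
G (Player 1): max(-1, -3, -8, 8) = 8
B (Player 2): min(-4, 8, 3, -5) = -5
Root (Player 1): max(-5, 7, -9) = 7

7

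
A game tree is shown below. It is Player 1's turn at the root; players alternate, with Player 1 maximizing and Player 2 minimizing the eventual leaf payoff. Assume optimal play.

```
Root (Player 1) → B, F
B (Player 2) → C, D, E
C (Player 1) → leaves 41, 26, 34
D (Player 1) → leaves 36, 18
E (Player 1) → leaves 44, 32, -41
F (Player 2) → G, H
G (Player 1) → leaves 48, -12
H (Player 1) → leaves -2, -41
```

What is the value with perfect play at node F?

G: max(48, -12) = 48
H: max(-2, -41) = -2
F: min(48, -2) = -2

-2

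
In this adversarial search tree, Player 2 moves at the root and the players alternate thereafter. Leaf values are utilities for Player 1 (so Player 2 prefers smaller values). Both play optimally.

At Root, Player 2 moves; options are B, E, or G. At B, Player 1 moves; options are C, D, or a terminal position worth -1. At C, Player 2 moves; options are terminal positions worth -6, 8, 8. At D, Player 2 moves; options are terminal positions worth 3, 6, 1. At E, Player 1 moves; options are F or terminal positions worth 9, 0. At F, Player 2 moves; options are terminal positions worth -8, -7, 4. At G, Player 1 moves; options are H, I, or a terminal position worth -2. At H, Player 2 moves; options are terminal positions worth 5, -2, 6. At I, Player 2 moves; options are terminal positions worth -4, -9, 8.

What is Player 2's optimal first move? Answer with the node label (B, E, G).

C (Player 2): min(-6, 8, 8) = -6
D (Player 2): min(3, 6, 1) = 1
B (Player 1): max(-6, 1, -1) = 1
F (Player 2): min(-8, -7, 4) = -8
E (Player 1): max(-8, 9, 0) = 9
H (Player 2): min(5, -2, 6) = -2
I (Player 2): min(-4, -9, 8) = -9
G (Player 1): max(-2, -9, -2) = -2
Root (Player 2): min(1, 9, -2) = -2
Player 2 picks the child with the lowest value: G (value -2).

G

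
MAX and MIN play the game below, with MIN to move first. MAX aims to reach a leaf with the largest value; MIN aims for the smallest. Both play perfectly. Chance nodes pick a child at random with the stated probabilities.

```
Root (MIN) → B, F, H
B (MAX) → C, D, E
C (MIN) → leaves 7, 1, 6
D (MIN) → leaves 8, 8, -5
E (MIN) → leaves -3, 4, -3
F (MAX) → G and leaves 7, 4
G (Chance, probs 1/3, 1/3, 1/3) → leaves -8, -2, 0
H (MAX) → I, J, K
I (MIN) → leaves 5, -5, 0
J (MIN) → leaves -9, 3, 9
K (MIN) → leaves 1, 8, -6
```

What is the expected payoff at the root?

-5

C (MIN): min(7, 1, 6) = 1
D (MIN): min(8, 8, -5) = -5
E (MIN): min(-3, 4, -3) = -3
B (MAX): max(1, -5, -3) = 1
G (Chance): 1/3·-8 + 1/3·-2 + 1/3·0 = -3.33
F (MAX): max(-3.33, 7, 4) = 7
I (MIN): min(5, -5, 0) = -5
J (MIN): min(-9, 3, 9) = -9
K (MIN): min(1, 8, -6) = -6
H (MAX): max(-5, -9, -6) = -5
Root (MIN): min(1, 7, -5) = -5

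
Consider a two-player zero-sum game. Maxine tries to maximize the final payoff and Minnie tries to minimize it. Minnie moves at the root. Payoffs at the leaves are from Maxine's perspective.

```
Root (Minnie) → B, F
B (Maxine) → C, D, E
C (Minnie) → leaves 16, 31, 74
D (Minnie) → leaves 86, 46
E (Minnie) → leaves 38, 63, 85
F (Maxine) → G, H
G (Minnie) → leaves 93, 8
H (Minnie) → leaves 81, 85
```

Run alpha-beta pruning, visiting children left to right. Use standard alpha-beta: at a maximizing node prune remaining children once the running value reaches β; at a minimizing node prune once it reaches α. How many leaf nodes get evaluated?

C [α=-∞,β=+∞]: v=16
D [α=16,β=+∞]: v=46
E [α=46,β=+∞]: v=38 after child 1 ≤ α → α-cutoff, skip 2
B [α=-∞,β=+∞]: v=46
G [α=-∞,β=46]: v=8
H [α=8,β=46]: v=81
F [α=-∞,β=46]: v=81
Root [α=-∞,β=+∞]: v=46
Leaves evaluated: 10 of 12.

10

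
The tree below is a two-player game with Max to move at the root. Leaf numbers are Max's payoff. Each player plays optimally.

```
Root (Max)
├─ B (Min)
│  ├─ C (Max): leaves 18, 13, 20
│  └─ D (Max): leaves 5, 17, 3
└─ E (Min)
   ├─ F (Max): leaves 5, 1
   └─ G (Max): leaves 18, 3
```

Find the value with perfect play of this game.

C (Max): max(18, 13, 20) = 20
D (Max): max(5, 17, 3) = 17
B (Min): min(20, 17) = 17
F (Max): max(5, 1) = 5
G (Max): max(18, 3) = 18
E (Min): min(5, 18) = 5
Root (Max): max(17, 5) = 17

17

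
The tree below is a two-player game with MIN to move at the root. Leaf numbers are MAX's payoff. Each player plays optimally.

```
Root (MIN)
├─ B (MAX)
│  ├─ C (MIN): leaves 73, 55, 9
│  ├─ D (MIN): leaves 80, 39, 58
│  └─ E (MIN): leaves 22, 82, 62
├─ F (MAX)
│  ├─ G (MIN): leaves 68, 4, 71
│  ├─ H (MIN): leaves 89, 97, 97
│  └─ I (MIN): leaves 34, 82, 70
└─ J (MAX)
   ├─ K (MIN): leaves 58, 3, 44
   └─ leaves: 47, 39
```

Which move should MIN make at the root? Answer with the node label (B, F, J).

C (MIN): min(73, 55, 9) = 9
D (MIN): min(80, 39, 58) = 39
E (MIN): min(22, 82, 62) = 22
B (MAX): max(9, 39, 22) = 39
G (MIN): min(68, 4, 71) = 4
H (MIN): min(89, 97, 97) = 89
I (MIN): min(34, 82, 70) = 34
F (MAX): max(4, 89, 34) = 89
K (MIN): min(58, 3, 44) = 3
J (MAX): max(3, 47, 39) = 47
Root (MIN): min(39, 89, 47) = 39
MIN picks the child with the lowest value: B (value 39).

B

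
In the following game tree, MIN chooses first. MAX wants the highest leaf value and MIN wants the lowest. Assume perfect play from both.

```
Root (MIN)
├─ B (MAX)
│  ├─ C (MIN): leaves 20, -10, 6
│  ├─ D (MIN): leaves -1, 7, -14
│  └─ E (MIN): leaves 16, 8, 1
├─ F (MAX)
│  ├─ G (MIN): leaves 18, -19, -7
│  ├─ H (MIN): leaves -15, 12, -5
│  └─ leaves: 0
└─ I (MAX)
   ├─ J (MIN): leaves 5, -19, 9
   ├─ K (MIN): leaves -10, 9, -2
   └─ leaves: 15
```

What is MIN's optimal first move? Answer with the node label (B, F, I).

F

C (MIN): min(20, -10, 6) = -10
D (MIN): min(-1, 7, -14) = -14
E (MIN): min(16, 8, 1) = 1
B (MAX): max(-10, -14, 1) = 1
G (MIN): min(18, -19, -7) = -19
H (MIN): min(-15, 12, -5) = -15
F (MAX): max(-19, -15, 0) = 0
J (MIN): min(5, -19, 9) = -19
K (MIN): min(-10, 9, -2) = -10
I (MAX): max(-19, -10, 15) = 15
Root (MIN): min(1, 0, 15) = 0
MIN picks the child with the lowest value: F (value 0).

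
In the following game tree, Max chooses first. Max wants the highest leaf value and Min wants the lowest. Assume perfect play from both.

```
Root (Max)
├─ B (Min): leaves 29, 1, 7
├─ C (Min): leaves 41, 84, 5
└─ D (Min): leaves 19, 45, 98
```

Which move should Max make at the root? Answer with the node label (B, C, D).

B (Min): min(29, 1, 7) = 1
C (Min): min(41, 84, 5) = 5
D (Min): min(19, 45, 98) = 19
Root (Max): max(1, 5, 19) = 19
Max picks the child with the highest value: D (value 19).

D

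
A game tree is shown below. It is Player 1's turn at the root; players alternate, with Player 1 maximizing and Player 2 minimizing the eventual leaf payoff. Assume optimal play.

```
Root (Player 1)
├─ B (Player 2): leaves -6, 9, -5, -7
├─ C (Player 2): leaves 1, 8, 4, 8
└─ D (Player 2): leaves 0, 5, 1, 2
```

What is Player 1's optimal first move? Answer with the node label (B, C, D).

C

B (Player 2): min(-6, 9, -5, -7) = -7
C (Player 2): min(1, 8, 4, 8) = 1
D (Player 2): min(0, 5, 1, 2) = 0
Root (Player 1): max(-7, 1, 0) = 1
Player 1 picks the child with the highest value: C (value 1).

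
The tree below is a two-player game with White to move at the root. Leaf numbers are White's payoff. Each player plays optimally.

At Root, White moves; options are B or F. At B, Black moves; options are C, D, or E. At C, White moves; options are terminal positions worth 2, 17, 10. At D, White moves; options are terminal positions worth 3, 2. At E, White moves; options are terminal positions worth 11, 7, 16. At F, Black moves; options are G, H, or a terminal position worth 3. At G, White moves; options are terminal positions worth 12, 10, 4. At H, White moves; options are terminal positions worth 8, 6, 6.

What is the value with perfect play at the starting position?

C (White): max(2, 17, 10) = 17
D (White): max(3, 2) = 3
E (White): max(11, 7, 16) = 16
B (Black): min(17, 3, 16) = 3
G (White): max(12, 10, 4) = 12
H (White): max(8, 6, 6) = 8
F (Black): min(12, 8, 3) = 3
Root (White): max(3, 3) = 3

3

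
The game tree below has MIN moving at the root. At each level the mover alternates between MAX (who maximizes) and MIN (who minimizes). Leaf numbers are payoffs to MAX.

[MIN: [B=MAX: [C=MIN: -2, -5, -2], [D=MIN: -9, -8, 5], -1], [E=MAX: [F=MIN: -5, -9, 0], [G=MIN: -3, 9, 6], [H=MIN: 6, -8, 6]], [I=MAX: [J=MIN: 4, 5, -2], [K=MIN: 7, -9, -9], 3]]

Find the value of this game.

C (MIN): min(-2, -5, -2) = -5
D (MIN): min(-9, -8, 5) = -9
B (MAX): max(-5, -9, -1) = -1
F (MIN): min(-5, -9, 0) = -9
G (MIN): min(-3, 9, 6) = -3
H (MIN): min(6, -8, 6) = -8
E (MAX): max(-9, -3, -8) = -3
J (MIN): min(4, 5, -2) = -2
K (MIN): min(7, -9, -9) = -9
I (MAX): max(-2, -9, 3) = 3
Root (MIN): min(-1, -3, 3) = -3

-3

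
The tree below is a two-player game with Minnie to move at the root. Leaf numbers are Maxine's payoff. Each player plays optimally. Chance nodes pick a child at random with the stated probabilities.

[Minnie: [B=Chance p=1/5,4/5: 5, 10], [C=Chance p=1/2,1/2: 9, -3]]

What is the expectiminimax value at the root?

3

B (Chance): 1/5·5 + 4/5·10 = 9
C (Chance): 1/2·9 + 1/2·-3 = 3
Root (Minnie): min(9, 3) = 3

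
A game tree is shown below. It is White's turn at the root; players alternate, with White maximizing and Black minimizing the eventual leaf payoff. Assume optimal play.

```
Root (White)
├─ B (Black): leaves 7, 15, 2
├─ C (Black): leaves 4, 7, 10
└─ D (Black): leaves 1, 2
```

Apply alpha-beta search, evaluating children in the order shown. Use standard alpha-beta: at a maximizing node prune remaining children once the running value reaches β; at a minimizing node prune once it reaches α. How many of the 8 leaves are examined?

7

B [α=-∞,β=+∞]: v=2
C [α=2,β=+∞]: v=4
D [α=4,β=+∞]: v=1 after child 1 ≤ α → α-cutoff, skip 1
Root [α=-∞,β=+∞]: v=4
Leaves evaluated: 7 of 8.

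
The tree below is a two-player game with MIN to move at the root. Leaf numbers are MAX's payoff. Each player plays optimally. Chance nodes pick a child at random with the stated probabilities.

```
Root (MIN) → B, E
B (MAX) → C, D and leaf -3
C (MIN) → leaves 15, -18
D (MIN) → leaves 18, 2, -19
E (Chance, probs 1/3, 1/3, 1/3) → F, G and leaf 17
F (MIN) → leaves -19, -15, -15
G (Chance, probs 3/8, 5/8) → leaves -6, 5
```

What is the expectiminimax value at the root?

-3

C (MIN): min(15, -18) = -18
D (MIN): min(18, 2, -19) = -19
B (MAX): max(-18, -19, -3) = -3
F (MIN): min(-19, -15, -15) = -19
G (Chance): 3/8·-6 + 5/8·5 = 0.88
E (Chance): 1/3·-19 + 1/3·0.88 + 1/3·17 = -0.38
Root (MIN): min(-3, -0.38) = -3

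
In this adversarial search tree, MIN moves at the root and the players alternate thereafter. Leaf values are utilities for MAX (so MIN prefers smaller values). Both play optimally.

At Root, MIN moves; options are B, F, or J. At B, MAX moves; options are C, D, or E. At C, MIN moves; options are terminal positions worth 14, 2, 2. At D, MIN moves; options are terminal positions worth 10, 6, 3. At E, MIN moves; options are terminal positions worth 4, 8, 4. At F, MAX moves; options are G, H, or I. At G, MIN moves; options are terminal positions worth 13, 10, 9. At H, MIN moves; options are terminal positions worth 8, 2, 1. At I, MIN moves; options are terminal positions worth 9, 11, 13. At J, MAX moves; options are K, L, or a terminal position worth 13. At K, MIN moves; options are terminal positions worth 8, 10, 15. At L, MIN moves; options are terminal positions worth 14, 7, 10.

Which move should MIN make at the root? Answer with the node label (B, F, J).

C (MIN): min(14, 2, 2) = 2
D (MIN): min(10, 6, 3) = 3
E (MIN): min(4, 8, 4) = 4
B (MAX): max(2, 3, 4) = 4
G (MIN): min(13, 10, 9) = 9
H (MIN): min(8, 2, 1) = 1
I (MIN): min(9, 11, 13) = 9
F (MAX): max(9, 1, 9) = 9
K (MIN): min(8, 10, 15) = 8
L (MIN): min(14, 7, 10) = 7
J (MAX): max(8, 7, 13) = 13
Root (MIN): min(4, 9, 13) = 4
MIN picks the child with the lowest value: B (value 4).

B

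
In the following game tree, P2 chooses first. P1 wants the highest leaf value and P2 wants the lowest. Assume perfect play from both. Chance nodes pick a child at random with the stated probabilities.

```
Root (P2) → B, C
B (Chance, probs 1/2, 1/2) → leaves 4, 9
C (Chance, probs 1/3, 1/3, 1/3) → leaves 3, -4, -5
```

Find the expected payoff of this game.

-2

B (Chance): 1/2·4 + 1/2·9 = 6.5
C (Chance): 1/3·3 + 1/3·-4 + 1/3·-5 = -2
Root (P2): min(6.5, -2) = -2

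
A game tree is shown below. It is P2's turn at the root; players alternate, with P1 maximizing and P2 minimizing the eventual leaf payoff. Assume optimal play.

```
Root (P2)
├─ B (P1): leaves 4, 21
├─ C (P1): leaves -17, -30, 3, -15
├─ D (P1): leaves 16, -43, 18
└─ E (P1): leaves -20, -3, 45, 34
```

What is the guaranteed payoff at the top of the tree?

3

B (P1): max(4, 21) = 21
C (P1): max(-17, -30, 3, -15) = 3
D (P1): max(16, -43, 18) = 18
E (P1): max(-20, -3, 45, 34) = 45
Root (P2): min(21, 3, 18, 45) = 3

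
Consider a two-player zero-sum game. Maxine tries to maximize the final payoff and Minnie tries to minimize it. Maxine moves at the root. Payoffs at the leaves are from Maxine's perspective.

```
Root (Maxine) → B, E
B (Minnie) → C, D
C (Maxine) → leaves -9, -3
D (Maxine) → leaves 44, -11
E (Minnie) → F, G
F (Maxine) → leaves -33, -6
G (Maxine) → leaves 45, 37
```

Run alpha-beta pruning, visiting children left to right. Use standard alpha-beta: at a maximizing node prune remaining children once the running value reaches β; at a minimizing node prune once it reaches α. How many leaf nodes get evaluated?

5

C [α=-∞,β=+∞]: v=-3
D [α=-∞,β=-3]: v=44 after child 1 ≥ β → β-cutoff, skip 1
B [α=-∞,β=+∞]: v=-3
F [α=-3,β=+∞]: v=-6
E [α=-3,β=+∞]: v=-6 after child 1 ≤ α → α-cutoff, skip 1
Root [α=-∞,β=+∞]: v=-3
Leaves evaluated: 5 of 8.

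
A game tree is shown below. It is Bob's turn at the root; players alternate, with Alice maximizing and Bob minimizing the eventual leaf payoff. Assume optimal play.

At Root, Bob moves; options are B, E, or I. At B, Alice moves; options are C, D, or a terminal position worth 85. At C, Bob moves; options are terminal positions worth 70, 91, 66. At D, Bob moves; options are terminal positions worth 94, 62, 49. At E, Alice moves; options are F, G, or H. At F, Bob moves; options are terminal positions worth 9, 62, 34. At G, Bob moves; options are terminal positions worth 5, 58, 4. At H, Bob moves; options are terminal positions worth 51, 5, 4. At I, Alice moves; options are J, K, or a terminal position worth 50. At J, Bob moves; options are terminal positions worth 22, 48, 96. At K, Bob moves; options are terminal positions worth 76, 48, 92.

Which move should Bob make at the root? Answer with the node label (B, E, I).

C (Bob): min(70, 91, 66) = 66
D (Bob): min(94, 62, 49) = 49
B (Alice): max(66, 49, 85) = 85
F (Bob): min(9, 62, 34) = 9
G (Bob): min(5, 58, 4) = 4
H (Bob): min(51, 5, 4) = 4
E (Alice): max(9, 4, 4) = 9
J (Bob): min(22, 48, 96) = 22
K (Bob): min(76, 48, 92) = 48
I (Alice): max(22, 48, 50) = 50
Root (Bob): min(85, 9, 50) = 9
Bob picks the child with the lowest value: E (value 9).

E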